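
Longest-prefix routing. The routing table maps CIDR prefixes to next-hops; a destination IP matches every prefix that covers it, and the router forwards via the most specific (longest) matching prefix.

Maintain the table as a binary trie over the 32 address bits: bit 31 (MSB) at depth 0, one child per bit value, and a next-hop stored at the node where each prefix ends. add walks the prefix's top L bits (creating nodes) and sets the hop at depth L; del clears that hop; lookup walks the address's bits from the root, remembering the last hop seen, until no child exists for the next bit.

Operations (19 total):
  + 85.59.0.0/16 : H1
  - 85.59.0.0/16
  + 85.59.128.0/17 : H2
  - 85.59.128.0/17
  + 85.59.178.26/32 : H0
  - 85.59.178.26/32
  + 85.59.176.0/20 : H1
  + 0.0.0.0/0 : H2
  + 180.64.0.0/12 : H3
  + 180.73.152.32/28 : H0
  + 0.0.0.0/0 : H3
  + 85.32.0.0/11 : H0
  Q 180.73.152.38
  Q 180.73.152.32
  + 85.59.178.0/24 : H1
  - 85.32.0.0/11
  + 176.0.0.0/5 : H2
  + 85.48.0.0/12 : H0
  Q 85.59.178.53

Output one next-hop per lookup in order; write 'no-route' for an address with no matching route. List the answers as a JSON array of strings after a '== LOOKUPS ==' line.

Apply in order:
  add 85.59.0.0/16 -> H1 at depth 16
  del 85.59.0.0/16 (clear depth 16)
  add 85.59.128.0/17 -> H2 at depth 17
  del 85.59.128.0/17 (clear depth 17)
  add 85.59.178.26/32 -> H0 at depth 32
  del 85.59.178.26/32 (clear depth 32)
  add 85.59.176.0/20 -> H1 at depth 20
  add 0.0.0.0/0 -> H2 at depth 0
  add 180.64.0.0/12 -> H3 at depth 12
  add 180.73.152.32/28 -> H0 at depth 28
  add 0.0.0.0/0 -> H3 at depth 0
  add 85.32.0.0/11 -> H0 at depth 11
  lookup 180.73.152.38: bits 1011010001001001100110000010 walk d0:H3→d1:-→d2:-→d3:-→d4:-→d5:-→d6:-→d7:-→d8:-→d9:-→d10:-→d11:-→d12:H3→d13:-→d14:-→d15:-→d16:-→d17:-→d18:-→d19:-→d20:-→d21:-→d22:-→d23:-→d24:-→d25:-→d26:-→d27:-→d28:H0 -> H0
  lookup 180.73.152.32: bits 1011010001001001100110000010 walk d0:H3→d1:-→d2:-→d3:-→d4:-→d5:-→d6:-→d7:-→d8:-→d9:-→d10:-→d11:-→d12:H3→d13:-→d14:-→d15:-→d16:-→d17:-→d18:-→d19:-→d20:-→d21:-→d22:-→d23:-→d24:-→d25:-→d26:-→d27:-→d28:H0 -> H0
  add 85.59.178.0/24 -> H1 at depth 24
  del 85.32.0.0/11 (clear depth 11)
  add 176.0.0.0/5 -> H2 at depth 5
  add 85.48.0.0/12 -> H0 at depth 12
  lookup 85.59.178.53: bits 01010101001110111011001000 walk d0:H3→d1:-→d2:-→d3:-→d4:-→d5:-→d6:-→d7:-→d8:-→d9:-→d10:-→d11:-→d12:H0→d13:-→d14:-→d15:-→d16:-→d17:-→d18:-→d19:-→d20:H1→d21:-→d22:-→d23:-→d24:H1→d25:-→d26:- -> H1

== LOOKUPS ==
["H0","H0","H1"]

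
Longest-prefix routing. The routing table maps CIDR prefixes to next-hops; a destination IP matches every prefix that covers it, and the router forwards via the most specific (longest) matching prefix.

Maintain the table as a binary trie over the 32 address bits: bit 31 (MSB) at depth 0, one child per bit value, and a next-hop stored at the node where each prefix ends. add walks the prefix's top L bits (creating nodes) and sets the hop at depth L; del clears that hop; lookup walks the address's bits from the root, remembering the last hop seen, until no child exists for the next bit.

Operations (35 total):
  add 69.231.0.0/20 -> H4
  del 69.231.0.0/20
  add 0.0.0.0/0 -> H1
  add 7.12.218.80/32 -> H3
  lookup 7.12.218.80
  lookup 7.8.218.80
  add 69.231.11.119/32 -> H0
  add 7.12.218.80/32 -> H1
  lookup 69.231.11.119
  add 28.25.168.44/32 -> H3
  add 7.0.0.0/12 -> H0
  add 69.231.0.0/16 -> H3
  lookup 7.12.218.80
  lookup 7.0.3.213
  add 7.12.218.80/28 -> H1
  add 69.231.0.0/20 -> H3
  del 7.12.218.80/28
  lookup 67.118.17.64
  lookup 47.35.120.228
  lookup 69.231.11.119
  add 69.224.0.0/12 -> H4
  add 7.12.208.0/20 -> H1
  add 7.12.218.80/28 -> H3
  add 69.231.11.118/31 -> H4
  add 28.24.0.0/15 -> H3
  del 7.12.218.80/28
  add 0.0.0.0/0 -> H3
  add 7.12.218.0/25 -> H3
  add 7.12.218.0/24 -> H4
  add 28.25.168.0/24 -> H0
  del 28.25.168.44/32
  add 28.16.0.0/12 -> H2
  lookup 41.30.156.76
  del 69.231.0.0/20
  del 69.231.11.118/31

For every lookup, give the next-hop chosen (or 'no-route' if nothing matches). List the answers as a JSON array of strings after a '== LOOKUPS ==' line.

Process each operation:
  add 69.231.0.0/20 -> H4 at depth 20
  del 69.231.0.0/20 (clear depth 20)
  add 0.0.0.0/0 -> H1 at depth 0
  add 7.12.218.80/32 -> H3 at depth 32
  Q 7.12.218.80: descend 00000111000011001101101001010000 ; hops seen [H1,H3] ; pick H3
  Q 7.8.218.80: descend 0000011100001 ; hops seen [H1] ; pick H1
  add 69.231.11.119/32 -> H0 at depth 32
  add 7.12.218.80/32 -> H1 at depth 32
  Q 69.231.11.119: descend 01000101111001110000101101110111 ; hops seen [H1,H0] ; pick H0
  add 28.25.168.44/32 -> H3 at depth 32
  add 7.0.0.0/12 -> H0 at depth 12
  add 69.231.0.0/16 -> H3 at depth 16
  Q 7.12.218.80: descend 00000111000011001101101001010000 ; hops seen [H1,H0,H1] ; pick H1
  Q 7.0.3.213: descend 000001110000 ; hops seen [H1,H0] ; pick H0
  add 7.12.218.80/28 -> H1 at depth 28
  add 69.231.0.0/20 -> H3 at depth 20
  del 7.12.218.80/28 (clear depth 28)
  Q 67.118.17.64: descend 01000 ; hops seen [H1] ; pick H1
  Q 47.35.120.228: descend 00 ; hops seen [H1] ; pick H1
  Q 69.231.11.119: descend 01000101111001110000101101110111 ; hops seen [H1,H3,H3,H0] ; pick H0
  add 69.224.0.0/12 -> H4 at depth 12
  add 7.12.208.0/20 -> H1 at depth 20
  add 7.12.218.80/28 -> H3 at depth 28
  add 69.231.11.118/31 -> H4 at depth 31
  add 28.24.0.0/15 -> H3 at depth 15
  del 7.12.218.80/28 (clear depth 28)
  add 0.0.0.0/0 -> H3 at depth 0
  add 7.12.218.0/25 -> H3 at depth 25
  add 7.12.218.0/24 -> H4 at depth 24
  add 28.25.168.0/24 -> H0 at depth 24
  del 28.25.168.44/32 (clear depth 32)
  add 28.16.0.0/12 -> H2 at depth 12
  Q 41.30.156.76: descend 00 ; hops seen [H3] ; pick H3
  del 69.231.0.0/20 (clear depth 20)
  del 69.231.11.118/31 (clear depth 31)

== LOOKUPS ==
["H3","H1","H0","H1","H0","H1","H1","H0","H3"]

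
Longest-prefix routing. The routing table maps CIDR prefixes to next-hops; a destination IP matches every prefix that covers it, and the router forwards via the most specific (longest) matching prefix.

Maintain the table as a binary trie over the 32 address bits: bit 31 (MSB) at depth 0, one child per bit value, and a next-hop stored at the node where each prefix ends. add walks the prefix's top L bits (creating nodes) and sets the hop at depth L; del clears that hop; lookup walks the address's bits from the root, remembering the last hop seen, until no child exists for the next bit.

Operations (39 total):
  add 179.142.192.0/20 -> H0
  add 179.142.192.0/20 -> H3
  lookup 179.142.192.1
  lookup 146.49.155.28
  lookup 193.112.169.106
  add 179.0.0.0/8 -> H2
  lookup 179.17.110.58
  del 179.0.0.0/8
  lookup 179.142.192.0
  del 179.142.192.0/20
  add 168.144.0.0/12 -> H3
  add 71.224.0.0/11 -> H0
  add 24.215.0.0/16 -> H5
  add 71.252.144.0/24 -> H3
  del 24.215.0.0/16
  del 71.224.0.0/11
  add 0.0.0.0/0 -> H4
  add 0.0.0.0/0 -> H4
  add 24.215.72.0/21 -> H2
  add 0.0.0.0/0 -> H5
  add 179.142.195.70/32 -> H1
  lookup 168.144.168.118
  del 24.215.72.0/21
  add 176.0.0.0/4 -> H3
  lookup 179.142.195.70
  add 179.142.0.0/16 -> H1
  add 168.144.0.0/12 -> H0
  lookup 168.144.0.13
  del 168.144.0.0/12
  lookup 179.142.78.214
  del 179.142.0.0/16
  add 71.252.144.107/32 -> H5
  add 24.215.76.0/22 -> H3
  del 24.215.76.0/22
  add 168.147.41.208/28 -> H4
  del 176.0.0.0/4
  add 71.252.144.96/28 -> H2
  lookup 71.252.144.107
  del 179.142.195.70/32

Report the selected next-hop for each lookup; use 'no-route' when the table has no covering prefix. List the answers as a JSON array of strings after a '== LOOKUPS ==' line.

Apply in order:
  + 179.142.192.0/20 (H0) depth=20
  + 179.142.192.0/20 (H3) depth=20
  lookup 179.142.192.1: bits 10110011100011101100 walk d0:-→d1:-→d2:-→d3:-→d4:-→d5:-→d6:-→d7:-→d8:-→d9:-→d10:-→d11:-→d12:-→d13:-→d14:-→d15:-→d16:-→d17:-→d18:-→d19:-→d20:H3 -> H3
  lookup 146.49.155.28: bits 10 walk d0:-→d1:-→d2:- -> no-route
  lookup 193.112.169.106: bits 1 walk d0:-→d1:- -> no-route
  + 179.0.0.0/8 (H2) depth=8
  lookup 179.17.110.58: bits 10110011 walk d0:-→d1:-→d2:-→d3:-→d4:-→d5:-→d6:-→d7:-→d8:H2 -> H2
  - 179.0.0.0/8 clear@8
  lookup 179.142.192.0: bits 10110011100011101100 walk d0:-→d1:-→d2:-→d3:-→d4:-→d5:-→d6:-→d7:-→d8:-→d9:-→d10:-→d11:-→d12:-→d13:-→d14:-→d15:-→d16:-→d17:-→d18:-→d19:-→d20:H3 -> H3
  - 179.142.192.0/20 clear@20
  + 168.144.0.0/12 (H3) depth=12
  + 71.224.0.0/11 (H0) depth=11
  + 24.215.0.0/16 (H5) depth=16
  + 71.252.144.0/24 (H3) depth=24
  - 24.215.0.0/16 clear@16
  - 71.224.0.0/11 clear@11
  + 0.0.0.0/0 (H4) depth=0
  + 0.0.0.0/0 (H4) depth=0
  + 24.215.72.0/21 (H2) depth=21
  + 0.0.0.0/0 (H5) depth=0
  + 179.142.195.70/32 (H1) depth=32
  lookup 168.144.168.118: bits 101010001001 walk d0:H5→d1:-→d2:-→d3:-→d4:-→d5:-→d6:-→d7:-→d8:-→d9:-→d10:-→d11:-→d12:H3 -> H3
  - 24.215.72.0/21 clear@21
  + 176.0.0.0/4 (H3) depth=4
  lookup 179.142.195.70: bits 10110011100011101100001101000110 walk d0:H5→d1:-→d2:-→d3:-→d4:H3→d5:-→d6:-→d7:-→d8:-→d9:-→d10:-→d11:-→d12:-→d13:-→d14:-→d15:-→d16:-→d17:-→d18:-→d19:-→d20:-→d21:-→d22:-→d23:-→d24:-→d25:-→d26:-→d27:-→d28:-→d29:-→d30:-→d31:-→d32:H1 -> H1
  + 179.142.0.0/16 (H1) depth=16
  + 168.144.0.0/12 (H0) depth=12
  lookup 168.144.0.13: bits 101010001001 walk d0:H5→d1:-→d2:-→d3:-→d4:-→d5:-→d6:-→d7:-→d8:-→d9:-→d10:-→d11:-→d12:H0 -> H0
  - 168.144.0.0/12 clear@12
  lookup 179.142.78.214: bits 1011001110001110 walk d0:H5→d1:-→d2:-→d3:-→d4:H3→d5:-→d6:-→d7:-→d8:-→d9:-→d10:-→d11:-→d12:-→d13:-→d14:-→d15:-→d16:H1 -> H1
  - 179.142.0.0/16 clear@16
  + 71.252.144.107/32 (H5) depth=32
  + 24.215.76.0/22 (H3) depth=22
  - 24.215.76.0/22 clear@22
  + 168.147.41.208/28 (H4) depth=28
  - 176.0.0.0/4 clear@4
  + 71.252.144.96/28 (H2) depth=28
  lookup 71.252.144.107: bits 01000111111111001001000001101011 walk d0:H5→d1:-→d2:-→d3:-→d4:-→d5:-→d6:-→d7:-→d8:-→d9:-→d10:-→d11:-→d12:-→d13:-→d14:-→d15:-→d16:-→d17:-→d18:-→d19:-→d20:-→d21:-→d22:-→d23:-→d24:H3→d25:-→d26:-→d27:-→d28:H2→d29:-→d30:-→d31:-→d32:H5 -> H5
  - 179.142.195.70/32 clear@32

== LOOKUPS ==
["H3","no-route","no-route","H2","H3","H3","H1","H0","H1","H5"]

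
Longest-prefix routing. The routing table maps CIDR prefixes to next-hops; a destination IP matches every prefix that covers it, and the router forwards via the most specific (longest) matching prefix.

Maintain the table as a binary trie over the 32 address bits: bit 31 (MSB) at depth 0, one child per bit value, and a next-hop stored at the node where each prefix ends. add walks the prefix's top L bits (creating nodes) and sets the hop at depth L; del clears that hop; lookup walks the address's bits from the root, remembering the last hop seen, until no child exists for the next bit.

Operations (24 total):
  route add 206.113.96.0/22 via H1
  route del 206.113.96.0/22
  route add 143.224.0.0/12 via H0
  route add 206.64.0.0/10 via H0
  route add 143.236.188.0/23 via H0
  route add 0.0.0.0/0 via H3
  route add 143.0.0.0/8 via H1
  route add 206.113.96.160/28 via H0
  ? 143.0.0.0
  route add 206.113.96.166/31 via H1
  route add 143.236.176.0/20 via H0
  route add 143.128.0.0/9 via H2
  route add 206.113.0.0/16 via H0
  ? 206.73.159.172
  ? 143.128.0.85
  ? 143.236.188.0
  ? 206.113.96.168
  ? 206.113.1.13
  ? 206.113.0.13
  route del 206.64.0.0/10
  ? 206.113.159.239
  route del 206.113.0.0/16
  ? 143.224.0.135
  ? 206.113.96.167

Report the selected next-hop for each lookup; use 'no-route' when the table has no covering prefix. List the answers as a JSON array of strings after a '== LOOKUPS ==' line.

Apply in order:
  add 206.113.96.0/22 -> H1 at depth 22
  del 206.113.96.0/22 (clear depth 22)
  add 143.224.0.0/12 -> H0 at depth 12
  add 206.64.0.0/10 -> H0 at depth 10
  add 143.236.188.0/23 -> H0 at depth 23
  add 0.0.0.0/0 -> H3 at depth 0
  add 143.0.0.0/8 -> H1 at depth 8
  add 206.113.96.160/28 -> H0 at depth 28
  lookup 143.0.0.0: bits 10001111 walk d0:H3→d1:-→d2:-→d3:-→d4:-→d5:-→d6:-→d7:-→d8:H1 -> H1
  add 206.113.96.166/31 -> H1 at depth 31
  add 143.236.176.0/20 -> H0 at depth 20
  add 143.128.0.0/9 -> H2 at depth 9
  add 206.113.0.0/16 -> H0 at depth 16
  lookup 206.73.159.172: bits 1100111001 walk d0:H3→d1:-→d2:-→d3:-→d4:-→d5:-→d6:-→d7:-→d8:-→d9:-→d10:H0 -> H0
  lookup 143.128.0.85: bits 100011111 walk d0:H3→d1:-→d2:-→d3:-→d4:-→d5:-→d6:-→d7:-→d8:H1→d9:H2 -> H2
  lookup 143.236.188.0: bits 10001111111011001011110 walk d0:H3→d1:-→d2:-→d3:-→d4:-→d5:-→d6:-→d7:-→d8:H1→d9:H2→d10:-→d11:-→d12:H0→d13:-→d14:-→d15:-→d16:-→d17:-→d18:-→d19:-→d20:H0→d21:-→d22:-→d23:H0 -> H0
  lookup 206.113.96.168: bits 1100111001110001011000001010 walk d0:H3→d1:-→d2:-→d3:-→d4:-→d5:-→d6:-→d7:-→d8:-→d9:-→d10:H0→d11:-→d12:-→d13:-→d14:-→d15:-→d16:H0→d17:-→d18:-→d19:-→d20:-→d21:-→d22:-→d23:-→d24:-→d25:-→d26:-→d27:-→d28:H0 -> H0
  lookup 206.113.1.13: bits 11001110011100010 walk d0:H3→d1:-→d2:-→d3:-→d4:-→d5:-→d6:-→d7:-→d8:-→d9:-→d10:H0→d11:-→d12:-→d13:-→d14:-→d15:-→d16:H0→d17:- -> H0
  lookup 206.113.0.13: bits 11001110011100010 walk d0:H3→d1:-→d2:-→d3:-→d4:-→d5:-→d6:-→d7:-→d8:-→d9:-→d10:H0→d11:-→d12:-→d13:-→d14:-→d15:-→d16:H0→d17:- -> H0
  del 206.64.0.0/10 (clear depth 10)
  lookup 206.113.159.239: bits 1100111001110001 walk d0:H3→d1:-→d2:-→d3:-→d4:-→d5:-→d6:-→d7:-→d8:-→d9:-→d10:-→d11:-→d12:-→d13:-→d14:-→d15:-→d16:H0 -> H0
  del 206.113.0.0/16 (clear depth 16)
  lookup 143.224.0.135: bits 100011111110 walk d0:H3→d1:-→d2:-→d3:-→d4:-→d5:-→d6:-→d7:-→d8:H1→d9:H2→d10:-→d11:-→d12:H0 -> H0
  lookup 206.113.96.167: bits 1100111001110001011000001010011 walk d0:H3→d1:-→d2:-→d3:-→d4:-→d5:-→d6:-→d7:-→d8:-→d9:-→d10:-→d11:-→d12:-→d13:-→d14:-→d15:-→d16:-→d17:-→d18:-→d19:-→d20:-→d21:-→d22:-→d23:-→d24:-→d25:-→d26:-→d27:-→d28:H0→d29:-→d30:-→d31:H1 -> H1

== LOOKUPS ==
["H1","H0","H2","H0","H0","H0","H0","H0","H0","H1"]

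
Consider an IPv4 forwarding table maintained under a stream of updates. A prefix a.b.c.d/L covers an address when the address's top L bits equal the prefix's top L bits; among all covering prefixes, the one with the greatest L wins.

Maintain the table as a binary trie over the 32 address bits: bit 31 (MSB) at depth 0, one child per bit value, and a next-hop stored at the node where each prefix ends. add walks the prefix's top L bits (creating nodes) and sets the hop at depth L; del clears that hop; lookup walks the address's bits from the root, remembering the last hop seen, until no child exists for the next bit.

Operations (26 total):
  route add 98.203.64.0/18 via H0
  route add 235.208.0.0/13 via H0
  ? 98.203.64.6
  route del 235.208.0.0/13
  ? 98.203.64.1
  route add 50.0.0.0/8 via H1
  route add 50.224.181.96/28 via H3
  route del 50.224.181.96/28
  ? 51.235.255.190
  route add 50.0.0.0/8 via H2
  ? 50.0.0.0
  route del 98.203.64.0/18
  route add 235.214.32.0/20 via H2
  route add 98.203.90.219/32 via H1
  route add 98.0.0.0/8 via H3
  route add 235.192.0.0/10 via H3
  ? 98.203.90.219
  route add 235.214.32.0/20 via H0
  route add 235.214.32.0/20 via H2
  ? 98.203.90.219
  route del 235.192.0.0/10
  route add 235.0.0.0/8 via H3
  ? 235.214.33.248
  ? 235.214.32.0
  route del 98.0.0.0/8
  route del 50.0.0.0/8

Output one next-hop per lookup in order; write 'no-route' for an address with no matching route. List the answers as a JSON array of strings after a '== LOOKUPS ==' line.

Trace:
  + 98.203.64.0/18 (H0) depth=18
  + 235.208.0.0/13 (H0) depth=13
  ? 98.203.64.6  path d0:-→d1:-→d2:-→d3:-→d4:-→d5:-→d6:-→d7:-→d8:-→d9:-→d10:-→d11:-→d12:-→d13:-→d14:-→d15:-→d16:-→d17:-→d18:H0  best=H0
  del 235.208.0.0/13 (clear depth 13)
  ? 98.203.64.1  path d0:-→d1:-→d2:-→d3:-→d4:-→d5:-→d6:-→d7:-→d8:-→d9:-→d10:-→d11:-→d12:-→d13:-→d14:-→d15:-→d16:-→d17:-→d18:H0  best=H0
  + 50.0.0.0/8 (H1) depth=8
  + 50.224.181.96/28 (H3) depth=28
  del 50.224.181.96/28 (clear depth 28)
  ? 51.235.255.190  path d0:-→d1:-→d2:-→d3:-→d4:-→d5:-→d6:-→d7:-  best=no-route
  + 50.0.0.0/8 (H2) depth=8
  ? 50.0.0.0  path d0:-→d1:-→d2:-→d3:-→d4:-→d5:-→d6:-→d7:-→d8:H2  best=H2
  del 98.203.64.0/18 (clear depth 18)
  + 235.214.32.0/20 (H2) depth=20
  + 98.203.90.219/32 (H1) depth=32
  + 98.0.0.0/8 (H3) depth=8
  + 235.192.0.0/10 (H3) depth=10
  ? 98.203.90.219  path d0:-→d1:-→d2:-→d3:-→d4:-→d5:-→d6:-→d7:-→d8:H3→d9:-→d10:-→d11:-→d12:-→d13:-→d14:-→d15:-→d16:-→d17:-→d18:-→d19:-→d20:-→d21:-→d22:-→d23:-→d24:-→d25:-→d26:-→d27:-→d28:-→d29:-→d30:-→d31:-→d32:H1  best=H1
  + 235.214.32.0/20 (H0) depth=20
  + 235.214.32.0/20 (H2) depth=20
  ? 98.203.90.219  path d0:-→d1:-→d2:-→d3:-→d4:-→d5:-→d6:-→d7:-→d8:H3→d9:-→d10:-→d11:-→d12:-→d13:-→d14:-→d15:-→d16:-→d17:-→d18:-→d19:-→d20:-→d21:-→d22:-→d23:-→d24:-→d25:-→d26:-→d27:-→d28:-→d29:-→d30:-→d31:-→d32:H1  best=H1
  del 235.192.0.0/10 (clear depth 10)
  + 235.0.0.0/8 (H3) depth=8
  ? 235.214.33.248  path d0:-→d1:-→d2:-→d3:-→d4:-→d5:-→d6:-→d7:-→d8:H3→d9:-→d10:-→d11:-→d12:-→d13:-→d14:-→d15:-→d16:-→d17:-→d18:-→d19:-→d20:H2  best=H2
  ? 235.214.32.0  path d0:-→d1:-→d2:-→d3:-→d4:-→d5:-→d6:-→d7:-→d8:H3→d9:-→d10:-→d11:-→d12:-→d13:-→d14:-→d15:-→d16:-→d17:-→d18:-→d19:-→d20:H2  best=H2
  del 98.0.0.0/8 (clear depth 8)
  del 50.0.0.0/8 (clear depth 8)

== LOOKUPS ==
["H0","H0","no-route","H2","H1","H1","H2","H2"]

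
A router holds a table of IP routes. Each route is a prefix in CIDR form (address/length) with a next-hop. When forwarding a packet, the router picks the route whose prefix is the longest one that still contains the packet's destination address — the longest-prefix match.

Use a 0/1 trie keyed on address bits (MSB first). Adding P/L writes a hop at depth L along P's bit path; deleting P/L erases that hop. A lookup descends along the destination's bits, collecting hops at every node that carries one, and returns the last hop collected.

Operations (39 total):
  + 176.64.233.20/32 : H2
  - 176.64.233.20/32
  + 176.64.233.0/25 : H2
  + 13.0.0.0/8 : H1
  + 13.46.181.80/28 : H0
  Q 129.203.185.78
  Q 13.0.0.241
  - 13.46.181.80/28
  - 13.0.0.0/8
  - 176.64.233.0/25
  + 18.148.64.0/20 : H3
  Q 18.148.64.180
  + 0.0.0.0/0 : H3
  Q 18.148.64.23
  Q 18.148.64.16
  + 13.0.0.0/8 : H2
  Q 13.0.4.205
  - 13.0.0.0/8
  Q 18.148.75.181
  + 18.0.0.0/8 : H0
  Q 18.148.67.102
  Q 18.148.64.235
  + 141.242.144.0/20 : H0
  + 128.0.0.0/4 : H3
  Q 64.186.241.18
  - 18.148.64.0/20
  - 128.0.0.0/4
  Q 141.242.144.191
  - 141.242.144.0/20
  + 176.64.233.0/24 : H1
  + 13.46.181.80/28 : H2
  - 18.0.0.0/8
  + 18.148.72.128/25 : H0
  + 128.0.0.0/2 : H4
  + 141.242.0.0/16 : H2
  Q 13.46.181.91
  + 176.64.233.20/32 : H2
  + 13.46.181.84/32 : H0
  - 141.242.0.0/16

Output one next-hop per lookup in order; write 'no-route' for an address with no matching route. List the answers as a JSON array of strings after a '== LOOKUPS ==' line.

Process each operation:
  add 176.64.233.20/32 -> H2 at depth 32
  del 176.64.233.20/32 (clear depth 32)
  add 176.64.233.0/25 -> H2 at depth 25
  add 13.0.0.0/8 -> H1 at depth 8
  add 13.46.181.80/28 -> H0 at depth 28
  Q 129.203.185.78: descend 10 ; hops seen [∅] ; pick no-route
  Q 13.0.0.241: descend 0000110100 ; hops seen [H1] ; pick H1
  del 13.46.181.80/28 (clear depth 28)
  del 13.0.0.0/8 (clear depth 8)
  del 176.64.233.0/25 (clear depth 25)
  add 18.148.64.0/20 -> H3 at depth 20
  Q 18.148.64.180: descend 00010010100101000100 ; hops seen [H3] ; pick H3
  add 0.0.0.0/0 -> H3 at depth 0
  Q 18.148.64.23: descend 00010010100101000100 ; hops seen [H3,H3] ; pick H3
  Q 18.148.64.16: descend 00010010100101000100 ; hops seen [H3,H3] ; pick H3
  add 13.0.0.0/8 -> H2 at depth 8
  Q 13.0.4.205: descend 0000110100 ; hops seen [H3,H2] ; pick H2
  del 13.0.0.0/8 (clear depth 8)
  Q 18.148.75.181: descend 00010010100101000100 ; hops seen [H3,H3] ; pick H3
  add 18.0.0.0/8 -> H0 at depth 8
  Q 18.148.67.102: descend 00010010100101000100 ; hops seen [H3,H0,H3] ; pick H3
  Q 18.148.64.235: descend 00010010100101000100 ; hops seen [H3,H0,H3] ; pick H3
  add 141.242.144.0/20 -> H0 at depth 20
  add 128.0.0.0/4 -> H3 at depth 4
  Q 64.186.241.18: descend 0 ; hops seen [H3] ; pick H3
  del 18.148.64.0/20 (clear depth 20)
  del 128.0.0.0/4 (clear depth 4)
  Q 141.242.144.191: descend 10001101111100101001 ; hops seen [H3,H0] ; pick H0
  del 141.242.144.0/20 (clear depth 20)
  add 176.64.233.0/24 -> H1 at depth 24
  add 13.46.181.80/28 -> H2 at depth 28
  del 18.0.0.0/8 (clear depth 8)
  add 18.148.72.128/25 -> H0 at depth 25
  add 128.0.0.0/2 -> H4 at depth 2
  add 141.242.0.0/16 -> H2 at depth 16
  Q 13.46.181.91: descend 0000110100101110101101010101 ; hops seen [H3,H2] ; pick H2
  add 176.64.233.20/32 -> H2 at depth 32
  add 13.46.181.84/32 -> H0 at depth 32
  del 141.242.0.0/16 (clear depth 16)

== LOOKUPS ==
["no-route","H1","H3","H3","H3","H2","H3","H3","H3","H3","H0","H2"]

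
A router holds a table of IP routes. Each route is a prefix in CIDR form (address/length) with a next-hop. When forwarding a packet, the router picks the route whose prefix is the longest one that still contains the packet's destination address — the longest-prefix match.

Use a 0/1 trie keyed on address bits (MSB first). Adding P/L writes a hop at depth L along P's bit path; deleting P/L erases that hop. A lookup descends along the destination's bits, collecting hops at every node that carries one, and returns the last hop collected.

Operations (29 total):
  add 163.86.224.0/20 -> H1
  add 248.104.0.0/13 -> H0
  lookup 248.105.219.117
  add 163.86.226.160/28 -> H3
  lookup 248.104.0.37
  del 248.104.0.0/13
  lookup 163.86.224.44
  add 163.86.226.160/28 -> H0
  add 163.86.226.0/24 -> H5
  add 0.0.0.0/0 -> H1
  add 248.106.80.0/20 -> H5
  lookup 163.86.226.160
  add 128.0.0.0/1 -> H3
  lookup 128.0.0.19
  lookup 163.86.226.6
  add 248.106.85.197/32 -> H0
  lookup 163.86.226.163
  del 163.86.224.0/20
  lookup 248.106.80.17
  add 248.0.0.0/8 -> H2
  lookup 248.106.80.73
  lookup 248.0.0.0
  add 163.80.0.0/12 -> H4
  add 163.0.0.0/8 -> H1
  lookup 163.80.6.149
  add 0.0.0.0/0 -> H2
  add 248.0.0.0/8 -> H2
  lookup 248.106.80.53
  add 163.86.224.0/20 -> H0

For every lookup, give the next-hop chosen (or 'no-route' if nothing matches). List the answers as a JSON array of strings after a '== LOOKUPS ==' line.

Apply in order:
  add 163.86.224.0/20 -> H1 at depth 20
  add 248.104.0.0/13 -> H0 at depth 13
  lookup 248.105.219.117: bits 1111100001101 walk d0:-→d1:-→d2:-→d3:-→d4:-→d5:-→d6:-→d7:-→d8:-→d9:-→d10:-→d11:-→d12:-→d13:H0 -> H0
  add 163.86.226.160/28 -> H3 at depth 28
  lookup 248.104.0.37: bits 1111100001101 walk d0:-→d1:-→d2:-→d3:-→d4:-→d5:-→d6:-→d7:-→d8:-→d9:-→d10:-→d11:-→d12:-→d13:H0 -> H0
  del 248.104.0.0/13 (clear depth 13)
  lookup 163.86.224.44: bits 1010001101010110111000 walk d0:-→d1:-→d2:-→d3:-→d4:-→d5:-→d6:-→d7:-→d8:-→d9:-→d10:-→d11:-→d12:-→d13:-→d14:-→d15:-→d16:-→d17:-→d18:-→d19:-→d20:H1→d21:-→d22:- -> H1
  add 163.86.226.160/28 -> H0 at depth 28
  add 163.86.226.0/24 -> H5 at depth 24
  add 0.0.0.0/0 -> H1 at depth 0
  add 248.106.80.0/20 -> H5 at depth 20
  lookup 163.86.226.160: bits 1010001101010110111000101010 walk d0:H1→d1:-→d2:-→d3:-→d4:-→d5:-→d6:-→d7:-→d8:-→d9:-→d10:-→d11:-→d12:-→d13:-→d14:-→d15:-→d16:-→d17:-→d18:-→d19:-→d20:H1→d21:-→d22:-→d23:-→d24:H5→d25:-→d26:-→d27:-→d28:H0 -> H0
  add 128.0.0.0/1 -> H3 at depth 1
  lookup 128.0.0.19: bits 10 walk d0:H1→d1:H3→d2:- -> H3
  lookup 163.86.226.6: bits 101000110101011011100010 walk d0:H1→d1:H3→d2:-→d3:-→d4:-→d5:-→d6:-→d7:-→d8:-→d9:-→d10:-→d11:-→d12:-→d13:-→d14:-→d15:-→d16:-→d17:-→d18:-→d19:-→d20:H1→d21:-→d22:-→d23:-→d24:H5 -> H5
  add 248.106.85.197/32 -> H0 at depth 32
  lookup 163.86.226.163: bits 1010001101010110111000101010 walk d0:H1→d1:H3→d2:-→d3:-→d4:-→d5:-→d6:-→d7:-→d8:-→d9:-→d10:-→d11:-→d12:-→d13:-→d14:-→d15:-→d16:-→d17:-→d18:-→d19:-→d20:H1→d21:-→d22:-→d23:-→d24:H5→d25:-→d26:-→d27:-→d28:H0 -> H0
  del 163.86.224.0/20 (clear depth 20)
  lookup 248.106.80.17: bits 111110000110101001010 walk d0:H1→d1:H3→d2:-→d3:-→d4:-→d5:-→d6:-→d7:-→d8:-→d9:-→d10:-→d11:-→d12:-→d13:-→d14:-→d15:-→d16:-→d17:-→d18:-→d19:-→d20:H5→d21:- -> H5
  add 248.0.0.0/8 -> H2 at depth 8
  lookup 248.106.80.73: bits 111110000110101001010 walk d0:H1→d1:H3→d2:-→d3:-→d4:-→d5:-→d6:-→d7:-→d8:H2→d9:-→d10:-→d11:-→d12:-→d13:-→d14:-→d15:-→d16:-→d17:-→d18:-→d19:-→d20:H5→d21:- -> H5
  lookup 248.0.0.0: bits 111110000 walk d0:H1→d1:H3→d2:-→d3:-→d4:-→d5:-→d6:-→d7:-→d8:H2→d9:- -> H2
  add 163.80.0.0/12 -> H4 at depth 12
  add 163.0.0.0/8 -> H1 at depth 8
  lookup 163.80.6.149: bits 1010001101010 walk d0:H1→d1:H3→d2:-→d3:-→d4:-→d5:-→d6:-→d7:-→d8:H1→d9:-→d10:-→d11:-→d12:H4→d13:- -> H4
  add 0.0.0.0/0 -> H2 at depth 0
  add 248.0.0.0/8 -> H2 at depth 8
  lookup 248.106.80.53: bits 111110000110101001010 walk d0:H2→d1:H3→d2:-→d3:-→d4:-→d5:-→d6:-→d7:-→d8:H2→d9:-→d10:-→d11:-→d12:-→d13:-→d14:-→d15:-→d16:-→d17:-→d18:-→d19:-→d20:H5→d21:- -> H5
  add 163.86.224.0/20 -> H0 at depth 20

== LOOKUPS ==
["H0","H0","H1","H0","H3","H5","H0","H5","H5","H2","H4","H5"]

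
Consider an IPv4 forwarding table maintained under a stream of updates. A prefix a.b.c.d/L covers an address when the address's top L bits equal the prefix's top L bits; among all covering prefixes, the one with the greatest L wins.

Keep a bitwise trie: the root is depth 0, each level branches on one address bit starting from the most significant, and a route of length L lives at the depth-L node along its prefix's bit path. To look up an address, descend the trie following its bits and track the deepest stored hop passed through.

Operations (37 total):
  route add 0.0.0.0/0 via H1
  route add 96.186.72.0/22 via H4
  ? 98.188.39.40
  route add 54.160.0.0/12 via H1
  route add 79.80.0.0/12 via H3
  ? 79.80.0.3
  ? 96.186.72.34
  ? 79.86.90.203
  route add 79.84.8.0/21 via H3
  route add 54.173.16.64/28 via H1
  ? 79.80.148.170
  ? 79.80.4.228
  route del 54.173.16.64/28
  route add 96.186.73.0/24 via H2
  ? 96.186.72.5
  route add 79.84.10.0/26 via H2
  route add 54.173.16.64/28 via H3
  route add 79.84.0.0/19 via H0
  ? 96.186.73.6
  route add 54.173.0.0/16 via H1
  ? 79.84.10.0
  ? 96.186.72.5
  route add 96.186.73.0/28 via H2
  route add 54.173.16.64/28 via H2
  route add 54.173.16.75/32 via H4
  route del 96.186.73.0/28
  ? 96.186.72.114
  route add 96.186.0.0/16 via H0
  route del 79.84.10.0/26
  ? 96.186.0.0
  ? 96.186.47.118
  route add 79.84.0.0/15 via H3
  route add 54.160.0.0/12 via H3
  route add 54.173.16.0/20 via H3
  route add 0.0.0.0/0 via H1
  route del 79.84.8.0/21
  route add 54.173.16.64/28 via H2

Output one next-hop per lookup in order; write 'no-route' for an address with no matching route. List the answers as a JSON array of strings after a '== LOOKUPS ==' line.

Trace:
  add 0.0.0.0/0 -> H1 at depth 0
  add 96.186.72.0/22 -> H4 at depth 22
  lookup 98.188.39.40: bits 011000 walk d0:H1→d1:-→d2:-→d3:-→d4:-→d5:-→d6:- -> H1
  add 54.160.0.0/12 -> H1 at depth 12
  add 79.80.0.0/12 -> H3 at depth 12
  lookup 79.80.0.3: bits 010011110101 walk d0:H1→d1:-→d2:-→d3:-→d4:-→d5:-→d6:-→d7:-→d8:-→d9:-→d10:-→d11:-→d12:H3 -> H3
  lookup 96.186.72.34: bits 0110000010111010010010 walk d0:H1→d1:-→d2:-→d3:-→d4:-→d5:-→d6:-→d7:-→d8:-→d9:-→d10:-→d11:-→d12:-→d13:-→d14:-→d15:-→d16:-→d17:-→d18:-→d19:-→d20:-→d21:-→d22:H4 -> H4
  lookup 79.86.90.203: bits 010011110101 walk d0:H1→d1:-→d2:-→d3:-→d4:-→d5:-→d6:-→d7:-→d8:-→d9:-→d10:-→d11:-→d12:H3 -> H3
  add 79.84.8.0/21 -> H3 at depth 21
  add 54.173.16.64/28 -> H1 at depth 28
  lookup 79.80.148.170: bits 0100111101010 walk d0:H1→d1:-→d2:-→d3:-→d4:-→d5:-→d6:-→d7:-→d8:-→d9:-→d10:-→d11:-→d12:H3→d13:- -> H3
  lookup 79.80.4.228: bits 0100111101010 walk d0:H1→d1:-→d2:-→d3:-→d4:-→d5:-→d6:-→d7:-→d8:-→d9:-→d10:-→d11:-→d12:H3→d13:- -> H3
  - 54.173.16.64/28 clear@28
  add 96.186.73.0/24 -> H2 at depth 24
  lookup 96.186.72.5: bits 01100000101110100100100 walk d0:H1→d1:-→d2:-→d3:-→d4:-→d5:-→d6:-→d7:-→d8:-→d9:-→d10:-→d11:-→d12:-→d13:-→d14:-→d15:-→d16:-→d17:-→d18:-→d19:-→d20:-→d21:-→d22:H4→d23:- -> H4
  add 79.84.10.0/26 -> H2 at depth 26
  add 54.173.16.64/28 -> H3 at depth 28
  add 79.84.0.0/19 -> H0 at depth 19
  lookup 96.186.73.6: bits 011000001011101001001001 walk d0:H1→d1:-→d2:-→d3:-→d4:-→d5:-→d6:-→d7:-→d8:-→d9:-→d10:-→d11:-→d12:-→d13:-→d14:-→d15:-→d16:-→d17:-→d18:-→d19:-→d20:-→d21:-→d22:H4→d23:-→d24:H2 -> H2
  add 54.173.0.0/16 -> H1 at depth 16
  lookup 79.84.10.0: bits 01001111010101000000101000 walk d0:H1→d1:-→d2:-→d3:-→d4:-→d5:-→d6:-→d7:-→d8:-→d9:-→d10:-→d11:-→d12:H3→d13:-→d14:-→d15:-→d16:-→d17:-→d18:-→d19:H0→d20:-→d21:H3→d22:-→d23:-→d24:-→d25:-→d26:H2 -> H2
  lookup 96.186.72.5: bits 01100000101110100100100 walk d0:H1→d1:-→d2:-→d3:-→d4:-→d5:-→d6:-→d7:-→d8:-→d9:-→d10:-→d11:-→d12:-→d13:-→d14:-→d15:-→d16:-→d17:-→d18:-→d19:-→d20:-→d21:-→d22:H4→d23:- -> H4
  add 96.186.73.0/28 -> H2 at depth 28
  add 54.173.16.64/28 -> H2 at depth 28
  add 54.173.16.75/32 -> H4 at depth 32
  - 96.186.73.0/28 clear@28
  lookup 96.186.72.114: bits 01100000101110100100100 walk d0:H1→d1:-→d2:-→d3:-→d4:-→d5:-→d6:-→d7:-→d8:-→d9:-→d10:-→d11:-→d12:-→d13:-→d14:-→d15:-→d16:-→d17:-→d18:-→d19:-→d20:-→d21:-→d22:H4→d23:- -> H4
  add 96.186.0.0/16 -> H0 at depth 16
  - 79.84.10.0/26 clear@26
  lookup 96.186.0.0: bits 01100000101110100 walk d0:H1→d1:-→d2:-→d3:-→d4:-→d5:-→d6:-→d7:-→d8:-→d9:-→d10:-→d11:-→d12:-→d13:-→d14:-→d15:-→d16:H0→d17:- -> H0
  lookup 96.186.47.118: bits 01100000101110100 walk d0:H1→d1:-→d2:-→d3:-→d4:-→d5:-→d6:-→d7:-→d8:-→d9:-→d10:-→d11:-→d12:-→d13:-→d14:-→d15:-→d16:H0→d17:- -> H0
  add 79.84.0.0/15 -> H3 at depth 15
  add 54.160.0.0/12 -> H3 at depth 12
  add 54.173.16.0/20 -> H3 at depth 20
  add 0.0.0.0/0 -> H1 at depth 0
  - 79.84.8.0/21 clear@21
  add 54.173.16.64/28 -> H2 at depth 28

== LOOKUPS ==
["H1","H3","H4","H3","H3","H3","H4","H2","H2","H4","H4","H0","H0"]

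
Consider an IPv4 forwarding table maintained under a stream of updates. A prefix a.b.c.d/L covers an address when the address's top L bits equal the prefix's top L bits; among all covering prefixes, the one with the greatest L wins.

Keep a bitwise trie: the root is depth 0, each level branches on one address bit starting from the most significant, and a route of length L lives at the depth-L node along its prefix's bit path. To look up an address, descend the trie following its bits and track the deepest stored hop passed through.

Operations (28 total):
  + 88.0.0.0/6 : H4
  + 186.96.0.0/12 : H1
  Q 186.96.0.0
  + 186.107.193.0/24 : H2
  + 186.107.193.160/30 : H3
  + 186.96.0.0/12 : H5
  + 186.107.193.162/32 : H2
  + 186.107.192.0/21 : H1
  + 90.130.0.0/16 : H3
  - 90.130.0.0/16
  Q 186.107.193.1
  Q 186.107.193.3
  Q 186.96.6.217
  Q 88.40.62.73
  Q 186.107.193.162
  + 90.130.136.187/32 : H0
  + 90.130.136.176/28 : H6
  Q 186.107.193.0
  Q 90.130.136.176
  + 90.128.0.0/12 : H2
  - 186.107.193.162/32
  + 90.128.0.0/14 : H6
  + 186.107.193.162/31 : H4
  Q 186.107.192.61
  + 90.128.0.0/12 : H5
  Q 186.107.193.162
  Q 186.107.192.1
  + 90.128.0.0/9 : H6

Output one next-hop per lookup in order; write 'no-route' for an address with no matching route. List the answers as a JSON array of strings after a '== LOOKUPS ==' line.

Process each operation:
  + 88.0.0.0/6 (H4) depth=6
  + 186.96.0.0/12 (H1) depth=12
  ? 186.96.0.0  path d0:-→d1:-→d2:-→d3:-→d4:-→d5:-→d6:-→d7:-→d8:-→d9:-→d10:-→d11:-→d12:H1  best=H1
  + 186.107.193.0/24 (H2) depth=24
  + 186.107.193.160/30 (H3) depth=30
  + 186.96.0.0/12 (H5) depth=12
  + 186.107.193.162/32 (H2) depth=32
  + 186.107.192.0/21 (H1) depth=21
  + 90.130.0.0/16 (H3) depth=16
  del 90.130.0.0/16 (clear depth 16)
  ? 186.107.193.1  path d0:-→d1:-→d2:-→d3:-→d4:-→d5:-→d6:-→d7:-→d8:-→d9:-→d10:-→d11:-→d12:H5→d13:-→d14:-→d15:-→d16:-→d17:-→d18:-→d19:-→d20:-→d21:H1→d22:-→d23:-→d24:H2  best=H2
  ? 186.107.193.3  path d0:-→d1:-→d2:-→d3:-→d4:-→d5:-→d6:-→d7:-→d8:-→d9:-→d10:-→d11:-→d12:H5→d13:-→d14:-→d15:-→d16:-→d17:-→d18:-→d19:-→d20:-→d21:H1→d22:-→d23:-→d24:H2  best=H2
  ? 186.96.6.217  path d0:-→d1:-→d2:-→d3:-→d4:-→d5:-→d6:-→d7:-→d8:-→d9:-→d10:-→d11:-→d12:H5  best=H5
  ? 88.40.62.73  path d0:-→d1:-→d2:-→d3:-→d4:-→d5:-→d6:H4  best=H4
  ? 186.107.193.162  path d0:-→d1:-→d2:-→d3:-→d4:-→d5:-→d6:-→d7:-→d8:-→d9:-→d10:-→d11:-→d12:H5→d13:-→d14:-→d15:-→d16:-→d17:-→d18:-→d19:-→d20:-→d21:H1→d22:-→d23:-→d24:H2→d25:-→d26:-→d27:-→d28:-→d29:-→d30:H3→d31:-→d32:H2  best=H2
  + 90.130.136.187/32 (H0) depth=32
  + 90.130.136.176/28 (H6) depth=28
  ? 186.107.193.0  path d0:-→d1:-→d2:-→d3:-→d4:-→d5:-→d6:-→d7:-→d8:-→d9:-→d10:-→d11:-→d12:H5→d13:-→d14:-→d15:-→d16:-→d17:-→d18:-→d19:-→d20:-→d21:H1→d22:-→d23:-→d24:H2  best=H2
  ? 90.130.136.176  path d0:-→d1:-→d2:-→d3:-→d4:-→d5:-→d6:H4→d7:-→d8:-→d9:-→d10:-→d11:-→d12:-→d13:-→d14:-→d15:-→d16:-→d17:-→d18:-→d19:-→d20:-→d21:-→d22:-→d23:-→d24:-→d25:-→d26:-→d27:-→d28:H6  best=H6
  + 90.128.0.0/12 (H2) depth=12
  del 186.107.193.162/32 (clear depth 32)
  + 90.128.0.0/14 (H6) depth=14
  + 186.107.193.162/31 (H4) depth=31
  ? 186.107.192.61  path d0:-→d1:-→d2:-→d3:-→d4:-→d5:-→d6:-→d7:-→d8:-→d9:-→d10:-→d11:-→d12:H5→d13:-→d14:-→d15:-→d16:-→d17:-→d18:-→d19:-→d20:-→d21:H1→d22:-→d23:-  best=H1
  + 90.128.0.0/12 (H5) depth=12
  ? 186.107.193.162  path d0:-→d1:-→d2:-→d3:-→d4:-→d5:-→d6:-→d7:-→d8:-→d9:-→d10:-→d11:-→d12:H5→d13:-→d14:-→d15:-→d16:-→d17:-→d18:-→d19:-→d20:-→d21:H1→d22:-→d23:-→d24:H2→d25:-→d26:-→d27:-→d28:-→d29:-→d30:H3→d31:H4→d32:-  best=H4
  ? 186.107.192.1  path d0:-→d1:-→d2:-→d3:-→d4:-→d5:-→d6:-→d7:-→d8:-→d9:-→d10:-→d11:-→d12:H5→d13:-→d14:-→d15:-→d16:-→d17:-→d18:-→d19:-→d20:-→d21:H1→d22:-→d23:-  best=H1
  + 90.128.0.0/9 (H6) depth=9

== LOOKUPS ==
["H1","H2","H2","H5","H4","H2","H2","H6","H1","H4","H1"]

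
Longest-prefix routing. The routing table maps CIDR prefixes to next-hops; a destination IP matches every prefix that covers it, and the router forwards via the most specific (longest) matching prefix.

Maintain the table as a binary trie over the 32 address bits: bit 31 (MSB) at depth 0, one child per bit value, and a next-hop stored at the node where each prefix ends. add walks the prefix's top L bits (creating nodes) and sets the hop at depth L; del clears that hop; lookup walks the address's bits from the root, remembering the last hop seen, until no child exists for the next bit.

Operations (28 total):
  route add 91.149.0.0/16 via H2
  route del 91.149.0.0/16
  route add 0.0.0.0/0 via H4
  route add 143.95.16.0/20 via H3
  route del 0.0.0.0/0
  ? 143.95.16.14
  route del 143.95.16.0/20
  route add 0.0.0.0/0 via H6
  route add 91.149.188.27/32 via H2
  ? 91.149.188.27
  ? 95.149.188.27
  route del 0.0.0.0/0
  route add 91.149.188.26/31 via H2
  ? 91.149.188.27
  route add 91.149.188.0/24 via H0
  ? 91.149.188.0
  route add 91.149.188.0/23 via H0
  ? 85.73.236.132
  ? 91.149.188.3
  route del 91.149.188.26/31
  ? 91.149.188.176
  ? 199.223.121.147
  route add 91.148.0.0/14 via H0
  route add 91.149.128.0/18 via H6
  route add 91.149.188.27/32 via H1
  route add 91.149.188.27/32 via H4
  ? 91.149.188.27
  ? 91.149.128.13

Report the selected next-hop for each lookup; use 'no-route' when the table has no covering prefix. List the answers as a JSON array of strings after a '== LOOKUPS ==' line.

Trace:
  add 91.149.0.0/16 -> H2 at depth 16
  del 91.149.0.0/16 (clear depth 16)
  add 0.0.0.0/0 -> H4 at depth 0
  add 143.95.16.0/20 -> H3 at depth 20
  del 0.0.0.0/0 (clear depth 0)
  lookup 143.95.16.14: bits 10001111010111110001 walk d0:-→d1:-→d2:-→d3:-→d4:-→d5:-→d6:-→d7:-→d8:-→d9:-→d10:-→d11:-→d12:-→d13:-→d14:-→d15:-→d16:-→d17:-→d18:-→d19:-→d20:H3 -> H3
  del 143.95.16.0/20 (clear depth 20)
  add 0.0.0.0/0 -> H6 at depth 0
  add 91.149.188.27/32 -> H2 at depth 32
  lookup 91.149.188.27: bits 01011011100101011011110000011011 walk d0:H6→d1:-→d2:-→d3:-→d4:-→d5:-→d6:-→d7:-→d8:-→d9:-→d10:-→d11:-→d12:-→d13:-→d14:-→d15:-→d16:-→d17:-→d18:-→d19:-→d20:-→d21:-→d22:-→d23:-→d24:-→d25:-→d26:-→d27:-→d28:-→d29:-→d30:-→d31:-→d32:H2 -> H2
  lookup 95.149.188.27: bits 01011 walk d0:H6→d1:-→d2:-→d3:-→d4:-→d5:- -> H6
  del 0.0.0.0/0 (clear depth 0)
  add 91.149.188.26/31 -> H2 at depth 31
  lookup 91.149.188.27: bits 01011011100101011011110000011011 walk d0:-→d1:-→d2:-→d3:-→d4:-→d5:-→d6:-→d7:-→d8:-→d9:-→d10:-→d11:-→d12:-→d13:-→d14:-→d15:-→d16:-→d17:-→d18:-→d19:-→d20:-→d21:-→d22:-→d23:-→d24:-→d25:-→d26:-→d27:-→d28:-→d29:-→d30:-→d31:H2→d32:H2 -> H2
  add 91.149.188.0/24 -> H0 at depth 24
  lookup 91.149.188.0: bits 010110111001010110111100000 walk d0:-→d1:-→d2:-→d3:-→d4:-→d5:-→d6:-→d7:-→d8:-→d9:-→d10:-→d11:-→d12:-→d13:-→d14:-→d15:-→d16:-→d17:-→d18:-→d19:-→d20:-→d21:-→d22:-→d23:-→d24:H0→d25:-→d26:-→d27:- -> H0
  add 91.149.188.0/23 -> H0 at depth 23
  lookup 85.73.236.132: bits 0101 walk d0:-→d1:-→d2:-→d3:-→d4:- -> no-route
  lookup 91.149.188.3: bits 010110111001010110111100000 walk d0:-→d1:-→d2:-→d3:-→d4:-→d5:-→d6:-→d7:-→d8:-→d9:-→d10:-→d11:-→d12:-→d13:-→d14:-→d15:-→d16:-→d17:-→d18:-→d19:-→d20:-→d21:-→d22:-→d23:H0→d24:H0→d25:-→d26:-→d27:- -> H0
  del 91.149.188.26/31 (clear depth 31)
  lookup 91.149.188.176: bits 010110111001010110111100 walk d0:-→d1:-→d2:-→d3:-→d4:-→d5:-→d6:-→d7:-→d8:-→d9:-→d10:-→d11:-→d12:-→d13:-→d14:-→d15:-→d16:-→d17:-→d18:-→d19:-→d20:-→d21:-→d22:-→d23:H0→d24:H0 -> H0
  lookup 199.223.121.147: bits 1 walk d0:-→d1:- -> no-route
  add 91.148.0.0/14 -> H0 at depth 14
  add 91.149.128.0/18 -> H6 at depth 18
  add 91.149.188.27/32 -> H1 at depth 32
  add 91.149.188.27/32 -> H4 at depth 32
  lookup 91.149.188.27: bits 01011011100101011011110000011011 walk d0:-→d1:-→d2:-→d3:-→d4:-→d5:-→d6:-→d7:-→d8:-→d9:-→d10:-→d11:-→d12:-→d13:-→d14:H0→d15:-→d16:-→d17:-→d18:H6→d19:-→d20:-→d21:-→d22:-→d23:H0→d24:H0→d25:-→d26:-→d27:-→d28:-→d29:-→d30:-→d31:-→d32:H4 -> H4
  lookup 91.149.128.13: bits 010110111001010110 walk d0:-→d1:-→d2:-→d3:-→d4:-→d5:-→d6:-→d7:-→d8:-→d9:-→d10:-→d11:-→d12:-→d13:-→d14:H0→d15:-→d16:-→d17:-→d18:H6 -> H6

== LOOKUPS ==
["H3","H2","H6","H2","H0","no-route","H0","H0","no-route","H4","H6"]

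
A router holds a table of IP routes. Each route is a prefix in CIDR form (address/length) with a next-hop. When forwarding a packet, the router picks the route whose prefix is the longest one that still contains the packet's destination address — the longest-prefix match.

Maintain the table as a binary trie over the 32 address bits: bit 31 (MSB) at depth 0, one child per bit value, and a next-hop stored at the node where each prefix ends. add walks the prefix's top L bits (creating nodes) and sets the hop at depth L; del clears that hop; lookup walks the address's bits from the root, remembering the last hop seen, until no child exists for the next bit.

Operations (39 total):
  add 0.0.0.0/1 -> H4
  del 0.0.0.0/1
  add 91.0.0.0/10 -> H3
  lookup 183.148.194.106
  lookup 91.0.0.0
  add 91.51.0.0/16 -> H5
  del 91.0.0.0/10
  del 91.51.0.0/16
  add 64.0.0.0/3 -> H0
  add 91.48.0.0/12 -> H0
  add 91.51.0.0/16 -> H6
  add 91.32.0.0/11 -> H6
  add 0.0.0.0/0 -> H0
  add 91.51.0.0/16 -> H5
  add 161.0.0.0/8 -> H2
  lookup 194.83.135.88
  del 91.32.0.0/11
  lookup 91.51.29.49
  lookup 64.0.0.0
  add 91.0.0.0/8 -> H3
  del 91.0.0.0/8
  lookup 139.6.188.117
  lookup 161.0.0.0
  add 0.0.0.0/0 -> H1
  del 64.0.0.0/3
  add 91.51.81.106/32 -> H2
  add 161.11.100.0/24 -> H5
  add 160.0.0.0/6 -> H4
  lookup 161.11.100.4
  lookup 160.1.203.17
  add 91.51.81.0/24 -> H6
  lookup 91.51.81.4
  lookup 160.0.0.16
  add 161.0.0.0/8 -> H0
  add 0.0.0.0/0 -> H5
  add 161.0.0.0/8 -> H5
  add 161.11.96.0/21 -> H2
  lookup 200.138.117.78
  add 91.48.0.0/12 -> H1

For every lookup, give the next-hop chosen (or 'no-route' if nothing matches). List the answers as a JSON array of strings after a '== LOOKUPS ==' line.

Apply in order:
  + 0.0.0.0/1 (H4) depth=1
  - 0.0.0.0/1 clear@1
  + 91.0.0.0/10 (H3) depth=10
  Q 183.148.194.106: descend ε ; hops seen [∅] ; pick no-route
  Q 91.0.0.0: descend 0101101100 ; hops seen [H3] ; pick H3
  + 91.51.0.0/16 (H5) depth=16
  - 91.0.0.0/10 clear@10
  - 91.51.0.0/16 clear@16
  + 64.0.0.0/3 (H0) depth=3
  + 91.48.0.0/12 (H0) depth=12
  + 91.51.0.0/16 (H6) depth=16
  + 91.32.0.0/11 (H6) depth=11
  + 0.0.0.0/0 (H0) depth=0
  + 91.51.0.0/16 (H5) depth=16
  + 161.0.0.0/8 (H2) depth=8
  Q 194.83.135.88: descend 1 ; hops seen [H0] ; pick H0
  - 91.32.0.0/11 clear@11
  Q 91.51.29.49: descend 0101101100110011 ; hops seen [H0,H0,H0,H5] ; pick H5
  Q 64.0.0.0: descend 010 ; hops seen [H0,H0] ; pick H0
  + 91.0.0.0/8 (H3) depth=8
  - 91.0.0.0/8 clear@8
  Q 139.6.188.117: descend 10 ; hops seen [H0] ; pick H0
  Q 161.0.0.0: descend 10100001 ; hops seen [H0,H2] ; pick H2
  + 0.0.0.0/0 (H1) depth=0
  - 64.0.0.0/3 clear@3
  + 91.51.81.106/32 (H2) depth=32
  + 161.11.100.0/24 (H5) depth=24
  + 160.0.0.0/6 (H4) depth=6
  Q 161.11.100.4: descend 101000010000101101100100 ; hops seen [H1,H4,H2,H5] ; pick H5
  Q 160.1.203.17: descend 1010000 ; hops seen [H1,H4] ; pick H4
  + 91.51.81.0/24 (H6) depth=24
  Q 91.51.81.4: descend 0101101100110011010100010 ; hops seen [H1,H0,H5,H6] ; pick H6
  Q 160.0.0.16: descend 1010000 ; hops seen [H1,H4] ; pick H4
  + 161.0.0.0/8 (H0) depth=8
  + 0.0.0.0/0 (H5) depth=0
  + 161.0.0.0/8 (H5) depth=8
  + 161.11.96.0/21 (H2) depth=21
  Q 200.138.117.78: descend 1 ; hops seen [H5] ; pick H5
  + 91.48.0.0/12 (H1) depth=12

== LOOKUPS ==
["no-route","H3","H0","H5","H0","H0","H2","H5","H4","H6","H4","H5"]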